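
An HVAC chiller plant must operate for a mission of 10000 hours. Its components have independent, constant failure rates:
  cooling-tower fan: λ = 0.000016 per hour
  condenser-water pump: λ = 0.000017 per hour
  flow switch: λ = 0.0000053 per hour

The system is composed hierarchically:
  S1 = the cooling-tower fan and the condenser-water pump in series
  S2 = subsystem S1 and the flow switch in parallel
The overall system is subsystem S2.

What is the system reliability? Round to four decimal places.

0.9855

R(cooling-tower fan) = exp(−0.000016 × 10000) = 0.852144
R(condenser-water pump) = exp(−0.000017 × 10000) = 0.843665
R(flow switch) = exp(−0.0000053 × 10000) = 0.948380
Series (cooling-tower fan and condenser-water pump): 0.852144 × 0.843665 = 0.718924
Parallel ([0.718924] and flow switch): 1 − (1 − 0.718924)(1 − 0.948380) = 0.9855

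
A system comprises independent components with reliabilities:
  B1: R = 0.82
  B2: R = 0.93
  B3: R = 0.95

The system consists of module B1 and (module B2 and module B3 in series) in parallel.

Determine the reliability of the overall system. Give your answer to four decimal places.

Series (B2 and B3): 0.930000 × 0.950000 = 0.883500
Parallel (B1 and [0.883500]): 1 − (1 − 0.820000)(1 − 0.883500) = 0.9790

0.9790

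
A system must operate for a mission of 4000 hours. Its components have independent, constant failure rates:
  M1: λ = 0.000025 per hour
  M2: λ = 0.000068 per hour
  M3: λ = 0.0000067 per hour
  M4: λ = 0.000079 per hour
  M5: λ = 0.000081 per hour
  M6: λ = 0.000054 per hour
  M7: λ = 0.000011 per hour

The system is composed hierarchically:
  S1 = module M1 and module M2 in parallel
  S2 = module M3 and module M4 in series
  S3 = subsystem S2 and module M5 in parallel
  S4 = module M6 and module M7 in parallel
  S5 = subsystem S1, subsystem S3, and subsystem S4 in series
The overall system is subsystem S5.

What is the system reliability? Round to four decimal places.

0.8913

R(M1) = exp(−0.000025 × 4000) = 0.904837
R(M2) = exp(−0.000068 × 4000) = 0.761854
R(M3) = exp(−0.0000067 × 4000) = 0.973556
R(M4) = exp(−0.000079 × 4000) = 0.729059
R(M5) = exp(−0.000081 × 4000) = 0.723250
R(M6) = exp(−0.000054 × 4000) = 0.805735
R(M7) = exp(−0.000011 × 4000) = 0.956954
Parallel (M1 and M2): 1 − (1 − 0.904837)(1 − 0.761854) = 0.977337
Series (M3 and M4): 0.973556 × 0.729059 = 0.709780
Parallel ([0.709780] and M5): 1 − (1 − 0.709780)(1 − 0.723250) = 0.919682
Parallel (M6 and M7): 1 − (1 − 0.805735)(1 − 0.956954) = 0.991638
Series ([0.977337], [0.919682], and [0.991638]): 0.977337 × 0.919682 × 0.991638 = 0.8913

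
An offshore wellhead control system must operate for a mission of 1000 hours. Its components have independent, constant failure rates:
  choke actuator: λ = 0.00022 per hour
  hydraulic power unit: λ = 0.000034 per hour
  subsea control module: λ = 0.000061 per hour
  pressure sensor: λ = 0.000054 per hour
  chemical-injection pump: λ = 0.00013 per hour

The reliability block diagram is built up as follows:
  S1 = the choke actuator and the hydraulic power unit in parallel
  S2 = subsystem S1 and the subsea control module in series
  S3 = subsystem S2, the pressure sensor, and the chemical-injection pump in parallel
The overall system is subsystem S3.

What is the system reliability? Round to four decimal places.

R(choke actuator) = exp(−0.00022 × 1000) = 0.802519
R(hydraulic power unit) = exp(−0.000034 × 1000) = 0.966572
R(subsea control module) = exp(−0.000061 × 1000) = 0.940823
R(pressure sensor) = exp(−0.000054 × 1000) = 0.947432
R(chemical-injection pump) = exp(−0.00013 × 1000) = 0.878095
Parallel (choke actuator and hydraulic power unit): 1 − (1 − 0.802519)(1 − 0.966572) = 0.993399
Series ([0.993399] and subsea control module): 0.993399 × 0.940823 = 0.934613
Parallel ([0.934613], pressure sensor, and chemical-injection pump): 1 − (1 − 0.934613)(1 − 0.947432)(1 − 0.878095) = 0.9996

0.9996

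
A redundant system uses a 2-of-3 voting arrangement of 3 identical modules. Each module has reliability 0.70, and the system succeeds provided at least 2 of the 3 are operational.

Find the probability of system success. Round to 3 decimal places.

R = Σ_{i=2}^{3} C(3,i) p^i (1−p)^{3−i} with p = 0.70
C(3,2)·0.70^2·0.30^1 = 0.44100
C(3,3)·0.70^3·0.30^0 = 0.34300
Sum = 0.784

0.784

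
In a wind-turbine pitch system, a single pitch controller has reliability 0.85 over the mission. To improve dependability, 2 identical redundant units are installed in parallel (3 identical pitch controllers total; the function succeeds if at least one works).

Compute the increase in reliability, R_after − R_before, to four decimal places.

0.1466

R_before = 0.85
R_after = 1 − (1 − 0.85)^3 = 0.9966
ΔR = 0.9966 − 0.85 = 0.1466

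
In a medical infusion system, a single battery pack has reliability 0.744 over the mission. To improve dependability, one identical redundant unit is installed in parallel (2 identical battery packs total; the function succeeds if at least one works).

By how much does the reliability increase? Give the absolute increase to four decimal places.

R_before = 0.744
R_after = 1 − (1 − 0.744)^2 = 0.9345
ΔR = 0.9345 − 0.744 = 0.1905

0.1905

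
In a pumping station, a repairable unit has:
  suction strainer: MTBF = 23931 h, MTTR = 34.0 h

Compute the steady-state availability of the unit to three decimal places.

A(suction strainer) = MTBF/(MTBF+MTTR) = 23931/(23931+34.0) = 0.999

0.999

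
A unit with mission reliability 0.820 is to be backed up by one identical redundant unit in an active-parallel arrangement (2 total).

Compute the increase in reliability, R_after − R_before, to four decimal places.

0.1476

R_before = 0.820
R_after = 1 − (1 − 0.820)^2 = 0.9676
ΔR = 0.9676 − 0.820 = 0.1476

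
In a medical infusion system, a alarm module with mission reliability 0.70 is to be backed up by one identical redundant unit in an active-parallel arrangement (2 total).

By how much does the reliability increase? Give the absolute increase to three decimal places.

R_before = 0.70
R_after = 1 − (1 − 0.70)^2 = 0.910
ΔR = 0.910 − 0.70 = 0.210

0.210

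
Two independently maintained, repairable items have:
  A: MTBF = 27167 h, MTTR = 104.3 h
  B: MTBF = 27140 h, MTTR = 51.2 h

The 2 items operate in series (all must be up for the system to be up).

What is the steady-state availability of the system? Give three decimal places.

0.994

A(A) = MTBF/(MTBF+MTTR) = 27167/(27167+104.3) = 0.996175
A(B) = MTBF/(MTBF+MTTR) = 27140/(27140+51.2) = 0.998117
Series availability: 0.996175 × 0.998117 = 0.994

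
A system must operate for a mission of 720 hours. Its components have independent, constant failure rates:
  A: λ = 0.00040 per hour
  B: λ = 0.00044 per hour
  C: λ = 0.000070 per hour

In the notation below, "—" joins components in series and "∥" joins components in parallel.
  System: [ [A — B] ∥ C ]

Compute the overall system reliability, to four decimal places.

0.9777

R(A) = exp(−0.00040 × 720) = 0.749762
R(B) = exp(−0.00044 × 720) = 0.728476
R(C) = exp(−0.000070 × 720) = 0.950849
Series (A and B): 0.749762 × 0.728476 = 0.546184
Parallel ([0.546184] and C): 1 − (1 − 0.546184)(1 − 0.950849) = 0.9777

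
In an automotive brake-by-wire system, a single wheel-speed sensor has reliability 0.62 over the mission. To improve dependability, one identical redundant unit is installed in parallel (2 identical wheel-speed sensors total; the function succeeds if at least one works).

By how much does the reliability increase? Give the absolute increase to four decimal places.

R_before = 0.62
R_after = 1 − (1 − 0.62)^2 = 0.8556
ΔR = 0.8556 − 0.62 = 0.2356

0.2356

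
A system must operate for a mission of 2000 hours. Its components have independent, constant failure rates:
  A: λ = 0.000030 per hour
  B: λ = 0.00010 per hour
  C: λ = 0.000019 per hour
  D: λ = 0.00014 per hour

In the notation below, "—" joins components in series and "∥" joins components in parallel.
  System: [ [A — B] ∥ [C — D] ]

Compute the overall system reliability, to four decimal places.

R(A) = exp(−0.000030 × 2000) = 0.941765
R(B) = exp(−0.00010 × 2000) = 0.818731
R(C) = exp(−0.000019 × 2000) = 0.962713
R(D) = exp(−0.00014 × 2000) = 0.755784
Series (A and B): 0.941765 × 0.818731 = 0.771052
Series (C and D): 0.962713 × 0.755784 = 0.727603
Parallel ([0.771052] and [0.727603]): 1 − (1 − 0.771052)(1 − 0.727603) = 0.9376

0.9376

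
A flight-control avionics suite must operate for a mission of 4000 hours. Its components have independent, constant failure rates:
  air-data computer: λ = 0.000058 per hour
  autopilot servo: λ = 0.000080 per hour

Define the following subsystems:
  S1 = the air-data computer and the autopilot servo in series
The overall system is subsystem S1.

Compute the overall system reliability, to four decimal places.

R(air-data computer) = exp(−0.000058 × 4000) = 0.792946
R(autopilot servo) = exp(−0.000080 × 4000) = 0.726149
Series (air-data computer and autopilot servo): 0.792946 × 0.726149 = 0.5758

0.5758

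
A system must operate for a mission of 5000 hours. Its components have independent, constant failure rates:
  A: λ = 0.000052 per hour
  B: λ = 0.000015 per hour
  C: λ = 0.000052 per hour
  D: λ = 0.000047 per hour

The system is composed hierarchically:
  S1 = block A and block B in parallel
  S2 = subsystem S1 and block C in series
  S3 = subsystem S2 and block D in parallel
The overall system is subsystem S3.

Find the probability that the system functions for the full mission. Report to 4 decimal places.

R(A) = exp(−0.000052 × 5000) = 0.771052
R(B) = exp(−0.000015 × 5000) = 0.927743
R(C) = exp(−0.000052 × 5000) = 0.771052
R(D) = exp(−0.000047 × 5000) = 0.790571
Parallel (A and B): 1 − (1 − 0.771052)(1 − 0.927743) = 0.983457
Series ([0.983457] and C): 0.983457 × 0.771052 = 0.758296
Parallel ([0.758296] and D): 1 − (1 − 0.758296)(1 − 0.790571) = 0.9494

0.9494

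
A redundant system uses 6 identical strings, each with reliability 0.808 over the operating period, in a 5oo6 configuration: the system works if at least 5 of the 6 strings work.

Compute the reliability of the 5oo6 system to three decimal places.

R = Σ_{i=5}^{6} C(6,i) p^i (1−p)^{6−i} with p = 0.808
C(6,5)·0.808^5·0.192^1 = 0.39674
C(6,6)·0.808^6·0.192^0 = 0.27827
Sum = 0.675

0.675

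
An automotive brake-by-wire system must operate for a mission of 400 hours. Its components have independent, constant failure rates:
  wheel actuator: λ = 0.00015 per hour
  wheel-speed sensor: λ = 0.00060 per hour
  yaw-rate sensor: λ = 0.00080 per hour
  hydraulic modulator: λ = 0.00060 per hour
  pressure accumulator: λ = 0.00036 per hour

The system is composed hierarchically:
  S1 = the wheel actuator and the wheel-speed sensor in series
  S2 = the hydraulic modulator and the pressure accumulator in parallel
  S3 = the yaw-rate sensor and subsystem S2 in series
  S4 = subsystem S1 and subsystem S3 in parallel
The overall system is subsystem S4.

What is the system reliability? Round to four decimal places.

0.9236

R(wheel actuator) = exp(−0.00015 × 400) = 0.941765
R(wheel-speed sensor) = exp(−0.00060 × 400) = 0.786628
R(yaw-rate sensor) = exp(−0.00080 × 400) = 0.726149
R(hydraulic modulator) = exp(−0.00060 × 400) = 0.786628
R(pressure accumulator) = exp(−0.00036 × 400) = 0.865888
Series (wheel actuator and wheel-speed sensor): 0.941765 × 0.786628 = 0.740819
Parallel (hydraulic modulator and pressure accumulator): 1 − (1 − 0.786628)(1 − 0.865888) = 0.971384
Series (yaw-rate sensor and [0.971384]): 0.726149 × 0.971384 = 0.705370
Parallel ([0.740819] and [0.705370]): 1 − (1 − 0.740819)(1 − 0.705370) = 0.9236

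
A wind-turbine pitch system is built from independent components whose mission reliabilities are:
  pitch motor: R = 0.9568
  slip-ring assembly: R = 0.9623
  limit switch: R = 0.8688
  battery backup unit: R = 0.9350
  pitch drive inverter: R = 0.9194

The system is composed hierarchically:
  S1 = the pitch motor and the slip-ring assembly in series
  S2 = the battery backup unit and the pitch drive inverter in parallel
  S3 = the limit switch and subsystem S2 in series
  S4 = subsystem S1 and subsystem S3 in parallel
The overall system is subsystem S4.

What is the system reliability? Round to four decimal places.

0.9892

Series (pitch motor and slip-ring assembly): 0.956800 × 0.962300 = 0.920729
Parallel (battery backup unit and pitch drive inverter): 1 − (1 − 0.935000)(1 − 0.919400) = 0.994761
Series (limit switch and [0.994761]): 0.868800 × 0.994761 = 0.864248
Parallel ([0.920729] and [0.864248]): 1 − (1 − 0.920729)(1 − 0.864248) = 0.9892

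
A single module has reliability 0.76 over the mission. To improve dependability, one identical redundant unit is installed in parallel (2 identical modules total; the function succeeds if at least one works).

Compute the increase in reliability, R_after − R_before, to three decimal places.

0.182

R_before = 0.76
R_after = 1 − (1 − 0.76)^2 = 0.942
ΔR = 0.942 − 0.76 = 0.182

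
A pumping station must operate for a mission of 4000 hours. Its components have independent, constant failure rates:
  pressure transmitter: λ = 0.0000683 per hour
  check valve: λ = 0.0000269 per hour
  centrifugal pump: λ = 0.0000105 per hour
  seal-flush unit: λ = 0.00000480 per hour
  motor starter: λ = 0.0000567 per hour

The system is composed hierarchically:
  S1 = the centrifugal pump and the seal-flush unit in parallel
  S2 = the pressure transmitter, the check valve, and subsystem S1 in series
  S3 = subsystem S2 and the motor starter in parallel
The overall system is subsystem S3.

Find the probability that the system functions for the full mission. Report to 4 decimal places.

0.9356

R(pressure transmitter) = exp(−0.0000683 × 4000) = 0.760941
R(check valve) = exp(−0.0000269 × 4000) = 0.897987
R(centrifugal pump) = exp(−0.0000105 × 4000) = 0.958870
R(seal-flush unit) = exp(−0.00000480 × 4000) = 0.980983
R(motor starter) = exp(−0.0000567 × 4000) = 0.797080
Parallel (centrifugal pump and seal-flush unit): 1 − (1 − 0.958870)(1 − 0.980983) = 0.999218
Series (pressure transmitter, check valve, and [0.999218]): 0.760941 × 0.897987 × 0.999218 = 0.682781
Parallel ([0.682781] and motor starter): 1 − (1 − 0.682781)(1 − 0.797080) = 0.9356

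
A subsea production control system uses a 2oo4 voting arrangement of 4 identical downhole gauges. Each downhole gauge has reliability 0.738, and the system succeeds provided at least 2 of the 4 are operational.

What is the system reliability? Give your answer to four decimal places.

R = Σ_{i=2}^{4} C(4,i) p^i (1−p)^{4−i} with p = 0.738
C(4,2)·0.738^2·0.262^2 = 0.224319
C(4,3)·0.738^3·0.262^1 = 0.421241
C(4,4)·0.738^4·0.262^0 = 0.296637
Sum = 0.9422

0.9422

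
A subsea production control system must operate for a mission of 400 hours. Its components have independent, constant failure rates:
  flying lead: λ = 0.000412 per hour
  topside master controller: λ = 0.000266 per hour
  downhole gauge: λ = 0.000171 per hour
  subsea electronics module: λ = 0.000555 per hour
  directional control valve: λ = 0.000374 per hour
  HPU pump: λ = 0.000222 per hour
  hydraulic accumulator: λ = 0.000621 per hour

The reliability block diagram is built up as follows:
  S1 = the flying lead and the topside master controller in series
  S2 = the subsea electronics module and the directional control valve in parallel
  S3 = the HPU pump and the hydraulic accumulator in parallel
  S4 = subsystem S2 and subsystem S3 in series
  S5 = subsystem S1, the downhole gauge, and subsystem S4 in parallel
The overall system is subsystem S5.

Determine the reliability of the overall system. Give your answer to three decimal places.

0.999

R(flying lead) = exp(−0.000412 × 400) = 0.84806
R(topside master controller) = exp(−0.000266 × 400) = 0.89906
R(downhole gauge) = exp(−0.000171 × 400) = 0.93389
R(subsea electronics module) = exp(−0.000555 × 400) = 0.80092
R(directional control valve) = exp(−0.000374 × 400) = 0.86105
R(HPU pump) = exp(−0.000222 × 400) = 0.91503
R(hydraulic accumulator) = exp(−0.000621 × 400) = 0.78005
Series (flying lead and topside master controller): 0.84806 × 0.89906 = 0.76246
Parallel (subsea electronics module and directional control valve): 1 − (1 − 0.80092)(1 − 0.86105) = 0.97234
Parallel (HPU pump and hydraulic accumulator): 1 − (1 − 0.91503)(1 − 0.78005) = 0.98131
Series ([0.97234] and [0.98131]): 0.97234 × 0.98131 = 0.95417
Parallel ([0.76246], downhole gauge, and [0.95417]): 1 − (1 − 0.76246)(1 − 0.93389)(1 − 0.95417) = 0.999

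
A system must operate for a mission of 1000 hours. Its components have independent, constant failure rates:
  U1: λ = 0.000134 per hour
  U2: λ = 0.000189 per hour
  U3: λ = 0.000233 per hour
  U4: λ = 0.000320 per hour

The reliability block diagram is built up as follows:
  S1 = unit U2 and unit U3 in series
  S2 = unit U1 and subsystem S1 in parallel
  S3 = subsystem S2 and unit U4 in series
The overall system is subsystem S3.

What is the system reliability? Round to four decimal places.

R(U1) = exp(−0.000134 × 1000) = 0.874590
R(U2) = exp(−0.000189 × 1000) = 0.827787
R(U3) = exp(−0.000233 × 1000) = 0.792154
R(U4) = exp(−0.000320 × 1000) = 0.726149
Series (U2 and U3): 0.827787 × 0.792154 = 0.655735
Parallel (U1 and [0.655735]): 1 − (1 − 0.874590)(1 − 0.655735) = 0.956826
Series ([0.956826] and U4): 0.956826 × 0.726149 = 0.6948

0.6948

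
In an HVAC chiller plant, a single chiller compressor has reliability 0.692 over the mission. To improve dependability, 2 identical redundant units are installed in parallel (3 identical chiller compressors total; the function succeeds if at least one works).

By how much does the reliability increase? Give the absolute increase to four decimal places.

0.2788

R_before = 0.692
R_after = 1 − (1 − 0.692)^3 = 0.9708
ΔR = 0.9708 − 0.692 = 0.2788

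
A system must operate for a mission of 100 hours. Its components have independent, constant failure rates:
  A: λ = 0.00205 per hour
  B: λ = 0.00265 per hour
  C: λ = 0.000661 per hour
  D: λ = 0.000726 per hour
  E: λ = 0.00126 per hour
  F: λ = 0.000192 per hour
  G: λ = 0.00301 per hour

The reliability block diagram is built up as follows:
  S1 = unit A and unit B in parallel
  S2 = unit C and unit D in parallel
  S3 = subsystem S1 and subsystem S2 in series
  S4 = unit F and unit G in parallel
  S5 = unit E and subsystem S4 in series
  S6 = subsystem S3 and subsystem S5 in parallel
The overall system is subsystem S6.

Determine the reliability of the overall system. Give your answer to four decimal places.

0.9942

R(A) = exp(−0.00205 × 100) = 0.814647
R(B) = exp(−0.00265 × 100) = 0.767206
R(C) = exp(−0.000661 × 100) = 0.936037
R(D) = exp(−0.000726 × 100) = 0.929973
R(E) = exp(−0.00126 × 100) = 0.881615
R(F) = exp(−0.000192 × 100) = 0.980983
R(G) = exp(−0.00301 × 100) = 0.740078
Parallel (A and B): 1 − (1 − 0.814647)(1 − 0.767206) = 0.956851
Parallel (C and D): 1 − (1 − 0.936037)(1 − 0.929973) = 0.995521
Series ([0.956851] and [0.995521]): 0.956851 × 0.995521 = 0.952565
Parallel (F and G): 1 − (1 − 0.980983)(1 − 0.740078) = 0.995057
Series (E and [0.995057]): 0.881615 × 0.995057 = 0.877257
Parallel ([0.952565] and [0.877257]): 1 − (1 − 0.952565)(1 − 0.877257) = 0.9942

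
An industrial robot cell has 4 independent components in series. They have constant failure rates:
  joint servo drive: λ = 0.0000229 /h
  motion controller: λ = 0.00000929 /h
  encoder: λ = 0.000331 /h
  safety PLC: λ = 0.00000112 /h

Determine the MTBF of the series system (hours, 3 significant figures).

Series of exponential components: λ_sys = Σ λ_i
λ_sys = 0.0000229 + 0.00000929 + 0.000331 + 0.00000112 = 3.6431e-04 /h
MTBF = 1 / λ_sys = 2740 h

2740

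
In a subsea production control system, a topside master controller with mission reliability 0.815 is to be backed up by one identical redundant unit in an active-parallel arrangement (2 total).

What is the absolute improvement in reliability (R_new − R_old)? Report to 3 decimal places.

R_before = 0.815
R_after = 1 − (1 − 0.815)^2 = 0.966
ΔR = 0.966 − 0.815 = 0.151

0.151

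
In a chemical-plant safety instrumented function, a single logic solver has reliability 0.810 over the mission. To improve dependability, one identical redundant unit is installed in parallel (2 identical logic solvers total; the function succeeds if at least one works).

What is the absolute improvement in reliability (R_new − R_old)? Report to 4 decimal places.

R_before = 0.810
R_after = 1 − (1 − 0.810)^2 = 0.9639
ΔR = 0.9639 − 0.810 = 0.1539

0.1539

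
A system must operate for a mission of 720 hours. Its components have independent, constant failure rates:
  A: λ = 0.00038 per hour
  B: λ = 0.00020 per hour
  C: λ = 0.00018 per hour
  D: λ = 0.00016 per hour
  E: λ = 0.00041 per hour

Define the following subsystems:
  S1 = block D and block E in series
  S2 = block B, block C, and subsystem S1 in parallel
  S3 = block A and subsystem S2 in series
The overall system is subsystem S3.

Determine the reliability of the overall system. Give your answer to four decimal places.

R(A) = exp(−0.00038 × 720) = 0.760636
R(B) = exp(−0.00020 × 720) = 0.865888
R(C) = exp(−0.00018 × 720) = 0.878447
R(D) = exp(−0.00016 × 720) = 0.891188
R(E) = exp(−0.00041 × 720) = 0.744383
Series (D and E): 0.891188 × 0.744383 = 0.663385
Parallel (B, C, and [0.663385]): 1 − (1 − 0.865888)(1 − 0.878447)(1 − 0.663385) = 0.994513
Series (A and [0.994513]): 0.760636 × 0.994513 = 0.7565

0.7565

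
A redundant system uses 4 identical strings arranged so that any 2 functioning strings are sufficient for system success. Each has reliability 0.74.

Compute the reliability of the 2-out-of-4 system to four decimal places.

R = Σ_{i=2}^{4} C(4,i) p^i (1−p)^{4−i} with p = 0.74
C(4,2)·0.74^2·0.26^2 = 0.222107
C(4,3)·0.74^3·0.26^1 = 0.421433
C(4,4)·0.74^4·0.26^0 = 0.299866
Sum = 0.9434

0.9434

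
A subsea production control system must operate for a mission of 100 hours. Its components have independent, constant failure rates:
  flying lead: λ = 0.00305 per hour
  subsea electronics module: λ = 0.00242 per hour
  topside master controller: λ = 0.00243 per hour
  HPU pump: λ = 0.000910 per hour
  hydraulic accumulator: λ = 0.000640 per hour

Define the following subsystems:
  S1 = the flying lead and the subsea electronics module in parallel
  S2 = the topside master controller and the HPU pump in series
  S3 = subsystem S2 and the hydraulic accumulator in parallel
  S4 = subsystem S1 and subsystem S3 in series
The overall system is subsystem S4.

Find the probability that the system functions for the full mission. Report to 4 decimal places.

R(flying lead) = exp(−0.00305 × 100) = 0.737123
R(subsea electronics module) = exp(−0.00242 × 100) = 0.785056
R(topside master controller) = exp(−0.00243 × 100) = 0.784272
R(HPU pump) = exp(−0.000910 × 100) = 0.913018
R(hydraulic accumulator) = exp(−0.000640 × 100) = 0.938005
Parallel (flying lead and subsea electronics module): 1 − (1 − 0.737123)(1 − 0.785056) = 0.943496
Series (topside master controller and HPU pump): 0.784272 × 0.913018 = 0.716054
Parallel ([0.716054] and hydraulic accumulator): 1 − (1 − 0.716054)(1 − 0.938005) = 0.982397
Series ([0.943496] and [0.982397]): 0.943496 × 0.982397 = 0.9269

0.9269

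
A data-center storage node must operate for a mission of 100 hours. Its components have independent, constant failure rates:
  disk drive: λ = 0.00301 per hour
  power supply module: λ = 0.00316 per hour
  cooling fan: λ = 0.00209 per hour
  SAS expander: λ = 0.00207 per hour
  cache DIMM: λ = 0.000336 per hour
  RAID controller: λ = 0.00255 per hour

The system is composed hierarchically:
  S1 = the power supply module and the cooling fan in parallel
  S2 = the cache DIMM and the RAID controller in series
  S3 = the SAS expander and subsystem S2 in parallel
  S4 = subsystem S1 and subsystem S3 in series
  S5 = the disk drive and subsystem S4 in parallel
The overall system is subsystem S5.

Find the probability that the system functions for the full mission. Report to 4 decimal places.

R(disk drive) = exp(−0.00301 × 100) = 0.740078
R(power supply module) = exp(−0.00316 × 100) = 0.729059
R(cooling fan) = exp(−0.00209 × 100) = 0.811395
R(SAS expander) = exp(−0.00207 × 100) = 0.813020
R(cache DIMM) = exp(−0.000336 × 100) = 0.966958
R(RAID controller) = exp(−0.00255 × 100) = 0.774916
Parallel (power supply module and cooling fan): 1 − (1 − 0.729059)(1 − 0.811395) = 0.948899
Series (cache DIMM and RAID controller): 0.966958 × 0.774916 = 0.749311
Parallel (SAS expander and [0.749311]): 1 − (1 − 0.813020)(1 − 0.749311) = 0.953126
Series ([0.948899] and [0.953126]): 0.948899 × 0.953126 = 0.904420
Parallel (disk drive and [0.904420]): 1 − (1 − 0.740078)(1 − 0.904420) = 0.9752

0.9752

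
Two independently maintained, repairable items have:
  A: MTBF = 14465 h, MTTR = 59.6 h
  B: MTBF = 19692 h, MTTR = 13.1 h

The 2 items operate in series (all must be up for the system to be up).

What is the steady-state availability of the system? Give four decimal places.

0.9952

A(A) = MTBF/(MTBF+MTTR) = 14465/(14465+59.6) = 0.995897
A(B) = MTBF/(MTBF+MTTR) = 19692/(19692+13.1) = 0.999335
Series availability: 0.995897 × 0.999335 = 0.9952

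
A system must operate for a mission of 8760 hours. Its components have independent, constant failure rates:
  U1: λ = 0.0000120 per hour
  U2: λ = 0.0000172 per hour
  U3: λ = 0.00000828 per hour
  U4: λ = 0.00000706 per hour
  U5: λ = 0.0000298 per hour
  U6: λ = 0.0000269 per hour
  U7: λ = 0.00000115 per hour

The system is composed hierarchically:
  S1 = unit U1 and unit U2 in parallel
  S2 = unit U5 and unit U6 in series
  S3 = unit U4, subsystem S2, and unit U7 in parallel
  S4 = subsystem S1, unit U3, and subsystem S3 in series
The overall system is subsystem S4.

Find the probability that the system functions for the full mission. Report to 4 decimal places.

0.9168

R(U1) = exp(−0.0000120 × 8760) = 0.900216
R(U2) = exp(−0.0000172 × 8760) = 0.860130
R(U3) = exp(−0.00000828 × 8760) = 0.930035
R(U4) = exp(−0.00000706 × 8760) = 0.940028
R(U5) = exp(−0.0000298 × 8760) = 0.770244
R(U6) = exp(−0.0000269 × 8760) = 0.790062
R(U7) = exp(−0.00000115 × 8760) = 0.989977
Parallel (U1 and U2): 1 − (1 − 0.900216)(1 − 0.860130) = 0.986043
Series (U5 and U6): 0.770244 × 0.790062 = 0.608541
Parallel (U4, [0.608541], and U7): 1 − (1 − 0.940028)(1 − 0.608541)(1 − 0.989977) = 0.999765
Series ([0.986043], U3, and [0.999765]): 0.986043 × 0.930035 × 0.999765 = 0.9168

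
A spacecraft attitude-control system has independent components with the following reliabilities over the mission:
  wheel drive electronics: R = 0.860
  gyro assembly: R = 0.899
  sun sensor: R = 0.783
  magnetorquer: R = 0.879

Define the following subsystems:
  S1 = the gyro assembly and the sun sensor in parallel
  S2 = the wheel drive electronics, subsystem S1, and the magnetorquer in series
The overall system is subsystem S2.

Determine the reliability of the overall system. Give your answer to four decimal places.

0.7394

Parallel (gyro assembly and sun sensor): 1 − (1 − 0.899000)(1 − 0.783000) = 0.978083
Series (wheel drive electronics, [0.978083], and magnetorquer): 0.860000 × 0.978083 × 0.879000 = 0.7394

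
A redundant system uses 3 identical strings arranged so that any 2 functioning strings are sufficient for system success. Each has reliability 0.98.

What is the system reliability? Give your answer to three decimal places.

R = Σ_{i=2}^{3} C(3,i) p^i (1−p)^{3−i} with p = 0.98
C(3,2)·0.98^2·0.02^1 = 0.05762
C(3,3)·0.98^3·0.02^0 = 0.94119
Sum = 0.999

0.999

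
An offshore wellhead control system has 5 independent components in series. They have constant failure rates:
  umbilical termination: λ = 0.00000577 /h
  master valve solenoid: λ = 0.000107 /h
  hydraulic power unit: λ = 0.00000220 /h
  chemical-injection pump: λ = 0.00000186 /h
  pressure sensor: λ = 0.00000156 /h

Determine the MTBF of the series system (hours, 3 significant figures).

Series of exponential components: λ_sys = Σ λ_i
λ_sys = 0.00000577 + 0.000107 + 0.00000220 + 0.00000186 + 0.00000156 = 1.1839e-04 /h
MTBF = 1 / λ_sys = 8450 h

8450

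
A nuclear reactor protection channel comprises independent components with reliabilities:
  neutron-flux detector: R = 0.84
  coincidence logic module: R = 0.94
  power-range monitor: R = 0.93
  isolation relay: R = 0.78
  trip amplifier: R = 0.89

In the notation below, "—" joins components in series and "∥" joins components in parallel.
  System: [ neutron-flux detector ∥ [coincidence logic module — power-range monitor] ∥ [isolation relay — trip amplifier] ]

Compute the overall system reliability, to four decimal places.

0.9938

Series (coincidence logic module and power-range monitor): 0.940000 × 0.930000 = 0.874200
Series (isolation relay and trip amplifier): 0.780000 × 0.890000 = 0.694200
Parallel (neutron-flux detector, [0.874200], and [0.694200]): 1 − (1 − 0.840000)(1 − 0.874200)(1 − 0.694200) = 0.9938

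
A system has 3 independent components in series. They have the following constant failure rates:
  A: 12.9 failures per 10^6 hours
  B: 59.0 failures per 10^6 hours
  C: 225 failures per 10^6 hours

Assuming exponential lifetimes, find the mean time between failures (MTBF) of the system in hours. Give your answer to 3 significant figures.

3370

Series of exponential components: λ_sys = Σ λ_i
λ_sys = 0.0000129 + 0.0000590 + 0.000225 = 2.9690e-04 /h
MTBF = 1 / λ_sys = 3370 h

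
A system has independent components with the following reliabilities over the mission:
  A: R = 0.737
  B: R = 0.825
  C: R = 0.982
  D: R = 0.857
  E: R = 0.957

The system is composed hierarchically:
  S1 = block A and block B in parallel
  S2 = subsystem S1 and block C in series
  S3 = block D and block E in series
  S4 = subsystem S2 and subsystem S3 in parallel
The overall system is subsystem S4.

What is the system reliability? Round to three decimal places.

Parallel (A and B): 1 − (1 − 0.73700)(1 − 0.82500) = 0.95398
Series ([0.95398] and C): 0.95398 × 0.98200 = 0.93681
Series (D and E): 0.85700 × 0.95700 = 0.82015
Parallel ([0.93681] and [0.82015]): 1 − (1 − 0.93681)(1 − 0.82015) = 0.989

0.989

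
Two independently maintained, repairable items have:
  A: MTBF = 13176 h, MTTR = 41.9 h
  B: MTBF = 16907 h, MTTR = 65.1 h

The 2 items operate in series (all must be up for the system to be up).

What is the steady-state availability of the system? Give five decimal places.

0.99301

A(A) = MTBF/(MTBF+MTTR) = 13176/(13176+41.9) = 0.996830
A(B) = MTBF/(MTBF+MTTR) = 16907/(16907+65.1) = 0.996164
Series availability: 0.996830 × 0.996164 = 0.99301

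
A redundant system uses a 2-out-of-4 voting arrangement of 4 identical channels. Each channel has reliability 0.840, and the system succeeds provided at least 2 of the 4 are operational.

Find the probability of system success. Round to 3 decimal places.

0.986

R = Σ_{i=2}^{4} C(4,i) p^i (1−p)^{4−i} with p = 0.840
C(4,2)·0.840^2·0.160^2 = 0.10838
C(4,3)·0.840^3·0.160^1 = 0.37933
C(4,4)·0.840^4·0.160^0 = 0.49787
Sum = 0.986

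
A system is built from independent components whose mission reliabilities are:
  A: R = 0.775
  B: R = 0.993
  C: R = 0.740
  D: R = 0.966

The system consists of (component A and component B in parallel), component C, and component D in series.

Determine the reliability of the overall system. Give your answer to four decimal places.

Parallel (A and B): 1 − (1 − 0.775000)(1 − 0.993000) = 0.998425
Series ([0.998425], C, and D): 0.998425 × 0.740000 × 0.966000 = 0.7137

0.7137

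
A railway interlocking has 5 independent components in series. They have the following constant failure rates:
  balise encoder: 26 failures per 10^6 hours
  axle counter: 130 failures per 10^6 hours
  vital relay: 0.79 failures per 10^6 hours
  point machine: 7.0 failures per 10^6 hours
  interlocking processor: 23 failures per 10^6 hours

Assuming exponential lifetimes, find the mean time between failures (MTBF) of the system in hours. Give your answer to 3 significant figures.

5350

Series of exponential components: λ_sys = Σ λ_i
λ_sys = 0.000026 + 0.00013 + 0.00000079 + 0.0000070 + 0.000023 = 1.8679e-04 /h
MTBF = 1 / λ_sys = 5350 h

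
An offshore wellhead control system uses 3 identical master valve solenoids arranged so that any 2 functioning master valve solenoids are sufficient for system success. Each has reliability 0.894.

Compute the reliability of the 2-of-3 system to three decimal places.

R = Σ_{i=2}^{3} C(3,i) p^i (1−p)^{3−i} with p = 0.894
C(3,2)·0.894^2·0.106^1 = 0.25416
C(3,3)·0.894^3·0.106^0 = 0.71452
Sum = 0.969

0.969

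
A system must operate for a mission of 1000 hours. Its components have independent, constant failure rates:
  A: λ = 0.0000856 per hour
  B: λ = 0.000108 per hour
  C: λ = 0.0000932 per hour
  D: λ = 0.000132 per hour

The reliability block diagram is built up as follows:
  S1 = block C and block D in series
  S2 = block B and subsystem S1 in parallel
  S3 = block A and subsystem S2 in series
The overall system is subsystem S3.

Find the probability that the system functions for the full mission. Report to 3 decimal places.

R(A) = exp(−0.0000856 × 1000) = 0.91796
R(B) = exp(−0.000108 × 1000) = 0.89763
R(C) = exp(−0.0000932 × 1000) = 0.91101
R(D) = exp(−0.000132 × 1000) = 0.87634
Series (C and D): 0.91101 × 0.87634 = 0.79835
Parallel (B and [0.79835]): 1 − (1 − 0.89763)(1 − 0.79835) = 0.97936
Series (A and [0.97936]): 0.91796 × 0.97936 = 0.899

0.899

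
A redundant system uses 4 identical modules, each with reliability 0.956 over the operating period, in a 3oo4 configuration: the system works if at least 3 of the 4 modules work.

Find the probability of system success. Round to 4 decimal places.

0.9891

R = Σ_{i=3}^{4} C(4,i) p^i (1−p)^{4−i} with p = 0.956
C(4,3)·0.956^3·0.044^1 = 0.153775
C(4,4)·0.956^4·0.044^0 = 0.835279
Sum = 0.9891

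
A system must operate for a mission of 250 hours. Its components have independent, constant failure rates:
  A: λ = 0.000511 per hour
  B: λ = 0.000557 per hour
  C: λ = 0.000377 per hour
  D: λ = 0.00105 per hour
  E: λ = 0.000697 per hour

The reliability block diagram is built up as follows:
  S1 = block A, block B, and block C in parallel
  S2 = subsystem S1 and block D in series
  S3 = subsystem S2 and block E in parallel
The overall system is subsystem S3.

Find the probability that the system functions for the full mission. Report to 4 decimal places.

R(A) = exp(−0.000511 × 250) = 0.880073
R(B) = exp(−0.000557 × 250) = 0.870010
R(C) = exp(−0.000377 × 250) = 0.910055
R(D) = exp(−0.00105 × 250) = 0.769126
R(E) = exp(−0.000697 × 250) = 0.840087
Parallel (A, B, and C): 1 − (1 − 0.880073)(1 − 0.870010)(1 − 0.910055) = 0.998598
Series ([0.998598] and D): 0.998598 × 0.769126 = 0.768048
Parallel ([0.768048] and E): 1 − (1 − 0.768048)(1 − 0.840087) = 0.9629

0.9629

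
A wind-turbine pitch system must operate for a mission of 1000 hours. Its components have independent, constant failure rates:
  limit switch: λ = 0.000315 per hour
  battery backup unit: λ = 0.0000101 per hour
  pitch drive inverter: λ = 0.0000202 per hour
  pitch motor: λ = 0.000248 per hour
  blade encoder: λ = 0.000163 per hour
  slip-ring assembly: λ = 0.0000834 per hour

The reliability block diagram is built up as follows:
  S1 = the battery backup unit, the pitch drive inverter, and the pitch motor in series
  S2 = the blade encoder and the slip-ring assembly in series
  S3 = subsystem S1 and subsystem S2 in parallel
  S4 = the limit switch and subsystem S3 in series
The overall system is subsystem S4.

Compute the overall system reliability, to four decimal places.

0.6911

R(limit switch) = exp(−0.000315 × 1000) = 0.729789
R(battery backup unit) = exp(−0.0000101 × 1000) = 0.989951
R(pitch drive inverter) = exp(−0.0000202 × 1000) = 0.980003
R(pitch motor) = exp(−0.000248 × 1000) = 0.780360
R(blade encoder) = exp(−0.000163 × 1000) = 0.849591
R(slip-ring assembly) = exp(−0.0000834 × 1000) = 0.919983
Series (battery backup unit, pitch drive inverter, and pitch motor): 0.989951 × 0.980003 × 0.780360 = 0.757070
Series (blade encoder and slip-ring assembly): 0.849591 × 0.919983 = 0.781609
Parallel ([0.757070] and [0.781609]): 1 − (1 − 0.757070)(1 − 0.781609) = 0.946946
Series (limit switch and [0.946946]): 0.729789 × 0.946946 = 0.6911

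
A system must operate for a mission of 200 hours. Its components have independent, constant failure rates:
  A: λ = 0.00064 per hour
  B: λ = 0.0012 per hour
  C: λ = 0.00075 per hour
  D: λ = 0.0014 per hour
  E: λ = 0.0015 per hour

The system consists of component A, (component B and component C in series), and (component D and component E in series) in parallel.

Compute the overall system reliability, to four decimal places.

R(A) = exp(−0.00064 × 200) = 0.879853
R(B) = exp(−0.0012 × 200) = 0.786628
R(C) = exp(−0.00075 × 200) = 0.860708
R(D) = exp(−0.0014 × 200) = 0.755784
R(E) = exp(−0.0015 × 200) = 0.740818
Series (B and C): 0.786628 × 0.860708 = 0.677057
Series (D and E): 0.755784 × 0.740818 = 0.559898
Parallel (A, [0.677057], and [0.559898]): 1 − (1 − 0.879853)(1 − 0.677057)(1 − 0.559898) = 0.9829

0.9829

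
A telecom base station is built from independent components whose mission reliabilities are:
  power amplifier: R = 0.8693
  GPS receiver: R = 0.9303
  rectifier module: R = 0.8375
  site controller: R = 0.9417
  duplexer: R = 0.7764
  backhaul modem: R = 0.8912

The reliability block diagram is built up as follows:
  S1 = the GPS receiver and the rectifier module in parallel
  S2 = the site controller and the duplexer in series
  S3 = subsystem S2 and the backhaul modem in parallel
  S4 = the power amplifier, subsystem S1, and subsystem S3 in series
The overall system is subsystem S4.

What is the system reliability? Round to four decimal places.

0.8343

Parallel (GPS receiver and rectifier module): 1 − (1 − 0.930300)(1 − 0.837500) = 0.988674
Series (site controller and duplexer): 0.941700 × 0.776400 = 0.731136
Parallel ([0.731136] and backhaul modem): 1 − (1 − 0.731136)(1 − 0.891200) = 0.970748
Series (power amplifier, [0.988674], and [0.970748]): 0.869300 × 0.988674 × 0.970748 = 0.8343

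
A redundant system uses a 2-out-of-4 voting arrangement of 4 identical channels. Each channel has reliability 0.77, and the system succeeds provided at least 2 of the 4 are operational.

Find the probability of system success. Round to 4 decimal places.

0.9597

R = Σ_{i=2}^{4} C(4,i) p^i (1−p)^{4−i} with p = 0.77
C(4,2)·0.77^2·0.23^2 = 0.188186
C(4,3)·0.77^3·0.23^1 = 0.420010
C(4,4)·0.77^4·0.23^0 = 0.351530
Sum = 0.9597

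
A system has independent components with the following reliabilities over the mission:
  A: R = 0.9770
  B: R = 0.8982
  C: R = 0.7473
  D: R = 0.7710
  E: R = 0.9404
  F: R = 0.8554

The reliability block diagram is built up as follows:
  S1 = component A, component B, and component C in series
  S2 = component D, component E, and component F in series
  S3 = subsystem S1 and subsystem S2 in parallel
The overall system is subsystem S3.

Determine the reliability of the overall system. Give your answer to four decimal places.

Series (A, B, and C): 0.977000 × 0.898200 × 0.747300 = 0.655787
Series (D, E, and F): 0.771000 × 0.940400 × 0.855400 = 0.620206
Parallel ([0.655787] and [0.620206]): 1 − (1 − 0.655787)(1 − 0.620206) = 0.8693

0.8693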